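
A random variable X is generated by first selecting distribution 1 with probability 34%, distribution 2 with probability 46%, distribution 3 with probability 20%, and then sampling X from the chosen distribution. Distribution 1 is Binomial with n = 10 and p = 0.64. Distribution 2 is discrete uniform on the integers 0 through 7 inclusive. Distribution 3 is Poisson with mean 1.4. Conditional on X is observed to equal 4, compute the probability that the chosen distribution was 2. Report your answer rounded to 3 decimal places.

Likelihoods P(X=4 | ·): 1: 0.0766927; 2: 0.125; 3: 0.039472.
Posterior ∝ prior × likelihood. Numerator for 2: 0.46·0.125 = 0.0575.
Normalizing constant: 0.34·0.0766927 + 0.46·0.125 + 0.2·0.039472 = 0.0914699.
P(2 | observation) = 0.0575 / 0.0914699 = 0.628622.

0.629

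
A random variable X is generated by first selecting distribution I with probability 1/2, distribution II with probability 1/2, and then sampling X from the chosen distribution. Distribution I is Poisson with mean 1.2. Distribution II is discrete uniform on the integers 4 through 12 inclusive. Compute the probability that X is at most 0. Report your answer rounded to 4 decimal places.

0.1506

Conditional on each component, P(X ≤ 0): I: 0.301194; II: 0.
By total probability, P(X ≤ 0) = 0.5·0.301194 + 0.5·0 = 0.150597.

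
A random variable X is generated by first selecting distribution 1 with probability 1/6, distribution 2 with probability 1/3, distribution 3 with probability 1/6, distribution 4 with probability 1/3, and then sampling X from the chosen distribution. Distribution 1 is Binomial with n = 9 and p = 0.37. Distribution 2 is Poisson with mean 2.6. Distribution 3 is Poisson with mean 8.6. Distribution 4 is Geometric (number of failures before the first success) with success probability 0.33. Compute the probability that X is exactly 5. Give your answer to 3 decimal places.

Conditional on each component, P(X = 5): 1: 0.137639; 2: 0.0735394; 3: 0.0721736; 4: 0.0445541.
By total probability, P(X = 5) = 0.166667·0.137639 + 0.333333·0.0735394 + 0.166667·0.0721736 + 0.333333·0.0445541 = 0.0743333.

0.074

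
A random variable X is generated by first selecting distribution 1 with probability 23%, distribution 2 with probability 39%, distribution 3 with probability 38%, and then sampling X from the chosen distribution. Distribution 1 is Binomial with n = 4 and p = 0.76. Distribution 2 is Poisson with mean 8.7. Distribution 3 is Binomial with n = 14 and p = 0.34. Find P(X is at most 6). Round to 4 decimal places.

Conditional on each component, P(X ≤ 6): 1: 1; 2: 0.235488; 3: 0.837359.
By total probability, P(X ≤ 6) = 0.23·1 + 0.39·0.235488 + 0.38·0.837359 = 0.640037.

0.6400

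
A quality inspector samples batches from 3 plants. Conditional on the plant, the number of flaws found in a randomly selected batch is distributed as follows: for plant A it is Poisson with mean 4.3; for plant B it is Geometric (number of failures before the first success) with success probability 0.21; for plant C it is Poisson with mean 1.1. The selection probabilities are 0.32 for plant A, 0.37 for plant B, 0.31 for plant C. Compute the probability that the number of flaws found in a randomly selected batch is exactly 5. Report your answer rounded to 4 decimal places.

Conditional on each plant, P(X = 5): A: 0.166224; B: 0.0646182; C: 0.00446744.
By total probability, P(X = 5) = 0.32·0.166224 + 0.37·0.0646182 + 0.31·0.00446744 = 0.0784854.

0.0785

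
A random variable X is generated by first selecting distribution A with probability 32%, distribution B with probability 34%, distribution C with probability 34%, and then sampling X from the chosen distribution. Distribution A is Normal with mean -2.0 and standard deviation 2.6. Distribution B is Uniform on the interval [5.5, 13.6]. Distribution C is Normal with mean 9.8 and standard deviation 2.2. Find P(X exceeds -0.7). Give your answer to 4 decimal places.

0.7787

Conditional on each component, P(X > -0.7): A: 0.308538; B: 1; C: 0.999999.
By total probability, P(X > -0.7) = 0.32·0.308538 + 0.34·1 + 0.34·0.999999 = 0.778732.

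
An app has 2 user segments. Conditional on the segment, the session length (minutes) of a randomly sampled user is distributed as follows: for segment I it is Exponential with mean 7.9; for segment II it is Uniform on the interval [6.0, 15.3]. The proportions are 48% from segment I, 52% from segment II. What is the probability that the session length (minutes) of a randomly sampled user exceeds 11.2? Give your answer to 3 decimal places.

Conditional on each segment, P(X > 11.2): I: 0.242265; II: 0.44086.
By total probability, P(X > 11.2) = 0.48·0.242265 + 0.52·0.44086 = 0.345535.

0.346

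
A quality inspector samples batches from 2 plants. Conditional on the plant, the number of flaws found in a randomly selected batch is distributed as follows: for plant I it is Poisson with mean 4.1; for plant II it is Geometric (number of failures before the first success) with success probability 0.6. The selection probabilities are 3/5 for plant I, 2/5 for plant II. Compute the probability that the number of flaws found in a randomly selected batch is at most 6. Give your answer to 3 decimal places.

Conditional on each plant, P(X ≤ 6): I: 0.878648; II: 0.998362.
By total probability, P(X ≤ 6) = 0.6·0.878648 + 0.4·0.998362 = 0.926534.

0.927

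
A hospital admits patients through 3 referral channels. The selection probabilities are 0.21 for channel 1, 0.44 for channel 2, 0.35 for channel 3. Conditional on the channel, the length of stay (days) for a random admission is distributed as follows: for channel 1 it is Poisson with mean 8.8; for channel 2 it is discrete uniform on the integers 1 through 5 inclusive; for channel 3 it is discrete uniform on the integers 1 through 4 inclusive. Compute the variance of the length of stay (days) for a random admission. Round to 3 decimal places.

9.230

Per component, 1: μ=8.8, E[X²]=86.24; 2: μ=3, E[X²]=11; 3: μ=2.5, E[X²]=7.5.
E[X] = 0.21·8.8 + 0.44·3 + 0.35·2.5 = 4.043.
E[X²] = 0.21·86.24 + 0.44·11 + 0.35·7.5 = 25.5754.
Var(X) = E[X²] − (E[X])² = 25.5754 − 16.3458 = 9.22955.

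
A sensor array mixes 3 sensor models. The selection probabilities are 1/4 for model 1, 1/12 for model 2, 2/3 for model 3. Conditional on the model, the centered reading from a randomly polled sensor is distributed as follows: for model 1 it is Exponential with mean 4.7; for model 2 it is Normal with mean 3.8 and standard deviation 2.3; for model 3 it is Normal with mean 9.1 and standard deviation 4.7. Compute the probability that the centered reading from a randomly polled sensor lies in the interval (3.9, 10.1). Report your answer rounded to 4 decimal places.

Conditional on each model, P(3.9 < X < 10.1): 1: 0.319534; 2: 0.47958; 3: 0.449965.
By total probability, P(3.9 < X < 10.1) = 0.25·0.319534 + 0.0833333·0.47958 + 0.666667·0.449965 = 0.419825.

0.4198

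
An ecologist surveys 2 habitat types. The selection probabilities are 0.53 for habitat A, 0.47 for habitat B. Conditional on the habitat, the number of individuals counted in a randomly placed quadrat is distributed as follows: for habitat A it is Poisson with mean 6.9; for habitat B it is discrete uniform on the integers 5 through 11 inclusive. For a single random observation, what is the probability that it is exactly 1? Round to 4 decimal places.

0.0037

Conditional on each habitat, P(X = 1): A: 0.00695372; B: 0.
By total probability, P(X = 1) = 0.53·0.00695372 + 0.47·0 = 0.00368547.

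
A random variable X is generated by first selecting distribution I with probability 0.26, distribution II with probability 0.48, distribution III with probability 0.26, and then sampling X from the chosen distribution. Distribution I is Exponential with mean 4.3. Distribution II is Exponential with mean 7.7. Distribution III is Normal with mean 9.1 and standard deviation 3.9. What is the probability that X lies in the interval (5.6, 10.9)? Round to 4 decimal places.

0.2937

Conditional on each component, P(5.6 < X < 10.9): I: 0.192628; II: 0.240441; III: 0.493051.
By total probability, P(5.6 < X < 10.9) = 0.26·0.192628 + 0.48·0.240441 + 0.26·0.493051 = 0.293688.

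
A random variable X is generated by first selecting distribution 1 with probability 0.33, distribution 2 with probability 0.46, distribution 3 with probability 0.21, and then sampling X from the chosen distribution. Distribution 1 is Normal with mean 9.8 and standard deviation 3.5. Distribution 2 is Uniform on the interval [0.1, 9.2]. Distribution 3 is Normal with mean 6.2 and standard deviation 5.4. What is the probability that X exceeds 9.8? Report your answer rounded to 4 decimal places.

Conditional on each component, P(X > 9.8): 1: 0.5; 2: 0; 3: 0.252493.
By total probability, P(X > 9.8) = 0.33·0.5 + 0.46·0 + 0.21·0.252493 = 0.218023.

0.2180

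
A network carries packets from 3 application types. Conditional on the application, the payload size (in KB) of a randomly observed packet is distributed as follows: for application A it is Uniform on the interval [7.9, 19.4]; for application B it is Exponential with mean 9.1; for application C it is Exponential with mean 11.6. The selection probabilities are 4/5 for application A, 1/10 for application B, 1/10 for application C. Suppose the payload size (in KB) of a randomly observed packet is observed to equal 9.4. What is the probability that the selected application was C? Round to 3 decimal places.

Likelihoods f(9.4 | ·): A: 0.0869565; B: 0.0391153; C: 0.0383366.
Posterior ∝ prior × likelihood. Numerator for C: 0.1·0.0383366 = 0.00383366.
Normalizing constant: 0.8·0.0869565 + 0.1·0.0391153 + 0.1·0.0383366 = 0.0773104.
P(C | observation) = 0.00383366 / 0.0773104 = 0.0495879.

0.050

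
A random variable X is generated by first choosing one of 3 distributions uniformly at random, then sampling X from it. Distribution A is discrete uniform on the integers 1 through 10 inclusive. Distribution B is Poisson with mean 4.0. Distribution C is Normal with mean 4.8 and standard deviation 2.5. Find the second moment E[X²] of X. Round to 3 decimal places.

29.263

For each component E[X²] = Var + (mean)², giving A: 38.5; B: 20; C: 29.29.
Overall E[X²] = 0.333333·38.5 + 0.333333·20 + 0.333333·29.29 = 29.2633.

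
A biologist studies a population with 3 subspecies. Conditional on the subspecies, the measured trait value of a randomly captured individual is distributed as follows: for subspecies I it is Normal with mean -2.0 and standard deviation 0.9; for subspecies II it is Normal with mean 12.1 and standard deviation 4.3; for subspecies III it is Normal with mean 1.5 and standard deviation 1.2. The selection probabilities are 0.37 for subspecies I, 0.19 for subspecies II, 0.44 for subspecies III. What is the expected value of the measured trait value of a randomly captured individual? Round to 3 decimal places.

Component means — I: -2; II: 12.1; III: 1.5.
E[X] = 0.37·-2 + 0.19·12.1 + 0.44·1.5 = 2.219.

2.219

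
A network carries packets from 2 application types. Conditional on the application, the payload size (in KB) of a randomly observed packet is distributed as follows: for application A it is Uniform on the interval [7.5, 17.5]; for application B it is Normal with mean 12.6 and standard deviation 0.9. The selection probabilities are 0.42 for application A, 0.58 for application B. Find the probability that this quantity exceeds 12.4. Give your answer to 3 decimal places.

Conditional on each application, P(X > 12.4): A: 0.51; B: 0.58793.
By total probability, P(X > 12.4) = 0.42·0.51 + 0.58·0.58793 = 0.555199.

0.555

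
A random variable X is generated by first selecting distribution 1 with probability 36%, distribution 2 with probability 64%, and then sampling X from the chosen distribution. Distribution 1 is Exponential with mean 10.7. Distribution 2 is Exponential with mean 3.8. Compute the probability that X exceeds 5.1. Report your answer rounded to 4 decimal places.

0.3907

Conditional on each component, P(X > 5.1): 1: 0.620869; 2: 0.261295.
By total probability, P(X > 5.1) = 0.36·0.620869 + 0.64·0.261295 = 0.390742.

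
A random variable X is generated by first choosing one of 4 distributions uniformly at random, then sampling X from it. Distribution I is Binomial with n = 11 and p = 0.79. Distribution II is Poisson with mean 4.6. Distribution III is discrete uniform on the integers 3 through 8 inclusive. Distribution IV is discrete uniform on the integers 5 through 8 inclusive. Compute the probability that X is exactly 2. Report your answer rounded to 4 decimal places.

Conditional on each component, P(X = 2): I: 2.72641e-05; II: 0.106348; III: 0; IV: 0.
By total probability, P(X = 2) = 0.25·2.72641e-05 + 0.25·0.106348 + 0.25·0 + 0.25·0 = 0.0265939.

0.0266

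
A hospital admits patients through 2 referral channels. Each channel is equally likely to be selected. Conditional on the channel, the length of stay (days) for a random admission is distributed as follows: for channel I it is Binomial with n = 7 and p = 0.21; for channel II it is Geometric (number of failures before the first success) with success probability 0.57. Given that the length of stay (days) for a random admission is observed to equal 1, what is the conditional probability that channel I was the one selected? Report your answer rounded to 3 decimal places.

Likelihoods P(X=1 | ·): I: 0.357339; II: 0.2451.
Posterior ∝ prior × likelihood. Numerator for I: 0.5·0.357339 = 0.178669.
Normalizing constant: 0.5·0.357339 + 0.5·0.2451 = 0.301219.
P(I | observation) = 0.178669 / 0.301219 = 0.593154.

0.593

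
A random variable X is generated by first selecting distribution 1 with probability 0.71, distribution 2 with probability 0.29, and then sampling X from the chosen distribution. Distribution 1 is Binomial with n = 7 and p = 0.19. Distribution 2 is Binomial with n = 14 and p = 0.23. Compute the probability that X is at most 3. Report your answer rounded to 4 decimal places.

0.8620

Conditional on each component, P(X ≤ 3): 1: 0.972072; 2: 0.592428.
By total probability, P(X ≤ 3) = 0.71·0.972072 + 0.29·0.592428 = 0.861975.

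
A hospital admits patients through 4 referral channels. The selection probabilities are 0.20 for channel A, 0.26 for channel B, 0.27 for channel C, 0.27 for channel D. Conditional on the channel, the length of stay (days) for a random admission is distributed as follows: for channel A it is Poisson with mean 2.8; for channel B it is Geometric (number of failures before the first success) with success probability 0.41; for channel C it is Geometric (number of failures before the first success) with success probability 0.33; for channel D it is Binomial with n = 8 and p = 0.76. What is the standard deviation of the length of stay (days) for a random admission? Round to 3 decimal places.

Per component, A: μ=2.8, E[X²]=10.64; B: μ=1.43902, E[X²]=5.58061; C: μ=2.0303, E[X²]=10.2746; D: μ=6.08, E[X²]=38.4256.
E[X] = 0.2·2.8 + 0.26·1.43902 + 0.27·2.0303 + 0.27·6.08 = 3.12393.
E[X²] = 0.2·10.64 + 0.26·5.58061 + 0.27·10.2746 + 0.27·38.4256 = 16.728.
Var(X) = E[X²] − (E[X])² = 16.728 − 9.75893 = 6.96907.
SD(X) = √6.96907 = 2.6399.

2.640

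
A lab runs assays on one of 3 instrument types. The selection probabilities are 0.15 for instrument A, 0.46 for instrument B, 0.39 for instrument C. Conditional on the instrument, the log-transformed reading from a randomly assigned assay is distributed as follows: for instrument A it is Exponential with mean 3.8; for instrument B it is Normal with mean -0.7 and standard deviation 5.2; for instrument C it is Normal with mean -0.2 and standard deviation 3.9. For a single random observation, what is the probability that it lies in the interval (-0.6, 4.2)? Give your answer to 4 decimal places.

Conditional on each instrument, P(-0.6 < X < 4.2): A: 0.668876; B: 0.319311; C: 0.411229.
By total probability, P(-0.6 < X < 4.2) = 0.15·0.668876 + 0.46·0.319311 + 0.39·0.411229 = 0.407594.

0.4076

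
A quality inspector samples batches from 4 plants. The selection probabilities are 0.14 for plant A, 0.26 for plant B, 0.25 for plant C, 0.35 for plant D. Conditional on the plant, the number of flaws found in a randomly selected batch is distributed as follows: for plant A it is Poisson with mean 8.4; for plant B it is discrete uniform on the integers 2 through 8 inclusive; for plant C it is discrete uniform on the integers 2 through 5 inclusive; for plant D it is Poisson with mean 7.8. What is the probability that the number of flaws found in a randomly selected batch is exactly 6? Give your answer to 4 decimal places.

0.0974

Conditional on each plant, P(X = 6): A: 0.109716; B: 0.142857; C: 0; D: 0.128156.
By total probability, P(X = 6) = 0.14·0.109716 + 0.26·0.142857 + 0.25·0 + 0.35·0.128156 = 0.0973576.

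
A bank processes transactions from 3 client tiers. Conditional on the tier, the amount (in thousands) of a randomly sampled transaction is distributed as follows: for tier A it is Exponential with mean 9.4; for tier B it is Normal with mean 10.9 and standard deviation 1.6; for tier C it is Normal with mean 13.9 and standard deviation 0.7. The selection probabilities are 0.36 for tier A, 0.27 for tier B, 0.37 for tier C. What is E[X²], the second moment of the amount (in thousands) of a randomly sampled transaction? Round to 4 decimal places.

168.0581

For each component E[X²] = Var + (mean)², giving A: 176.72; B: 121.37; C: 193.7.
Overall E[X²] = 0.36·176.72 + 0.27·121.37 + 0.37·193.7 = 168.058.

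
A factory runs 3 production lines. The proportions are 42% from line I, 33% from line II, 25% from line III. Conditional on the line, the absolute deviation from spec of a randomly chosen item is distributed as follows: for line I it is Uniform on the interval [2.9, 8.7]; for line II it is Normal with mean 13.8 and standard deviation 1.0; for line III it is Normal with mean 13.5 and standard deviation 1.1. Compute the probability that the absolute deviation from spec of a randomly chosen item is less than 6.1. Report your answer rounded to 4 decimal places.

Conditional on each line, P(X < 6.1): I: 0.551724; II: 6.82787e-15; III: 8.64364e-12.
By total probability, P(X < 6.1) = 0.42·0.551724 + 0.33·6.82787e-15 + 0.25·8.64364e-12 = 0.231724.

0.2317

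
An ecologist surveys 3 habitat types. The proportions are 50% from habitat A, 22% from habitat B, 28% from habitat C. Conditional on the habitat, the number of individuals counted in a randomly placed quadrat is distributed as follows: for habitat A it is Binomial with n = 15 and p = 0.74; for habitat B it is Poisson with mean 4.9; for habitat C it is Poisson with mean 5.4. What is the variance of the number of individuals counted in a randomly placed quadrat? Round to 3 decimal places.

12.825

Per component, A: μ=11.1, E[X²]=126.096; B: μ=4.9, E[X²]=28.91; C: μ=5.4, E[X²]=34.56.
E[X] = 0.5·11.1 + 0.22·4.9 + 0.28·5.4 = 8.14.
E[X²] = 0.5·126.096 + 0.22·28.91 + 0.28·34.56 = 79.085.
Var(X) = E[X²] − (E[X])² = 79.085 − 66.2596 = 12.8254.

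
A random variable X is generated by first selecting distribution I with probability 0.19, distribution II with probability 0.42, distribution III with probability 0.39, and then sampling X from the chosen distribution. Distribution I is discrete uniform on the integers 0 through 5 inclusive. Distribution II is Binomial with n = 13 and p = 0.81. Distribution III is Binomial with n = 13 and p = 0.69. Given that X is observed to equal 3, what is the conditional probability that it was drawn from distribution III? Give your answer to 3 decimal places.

Likelihoods P(X=3 | ·): I: 0.166667; II: 9.31874e-06; III: 0.00077007.
Posterior ∝ prior × likelihood. Numerator for III: 0.39·0.00077007 = 0.000300327.
Normalizing constant: 0.19·0.166667 + 0.42·9.31874e-06 + 0.39·0.00077007 = 0.0319709.
P(III | observation) = 0.000300327 / 0.0319709 = 0.00939377.

0.009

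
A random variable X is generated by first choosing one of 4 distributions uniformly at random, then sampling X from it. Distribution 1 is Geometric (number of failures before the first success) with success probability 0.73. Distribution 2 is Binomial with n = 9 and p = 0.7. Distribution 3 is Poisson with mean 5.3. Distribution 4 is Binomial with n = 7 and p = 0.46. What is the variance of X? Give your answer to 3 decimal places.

Per component, 1: μ=0.369863, E[X²]=0.64346; 2: μ=6.3, E[X²]=41.58; 3: μ=5.3, E[X²]=33.39; 4: μ=3.22, E[X²]=12.1072.
E[X] = 0.25·0.369863 + 0.25·6.3 + 0.25·5.3 + 0.25·3.22 = 3.79747.
E[X²] = 0.25·0.64346 + 0.25·41.58 + 0.25·33.39 + 0.25·12.1072 = 21.9302.
Var(X) = E[X²] − (E[X])² = 21.9302 − 14.4207 = 7.50942.

7.509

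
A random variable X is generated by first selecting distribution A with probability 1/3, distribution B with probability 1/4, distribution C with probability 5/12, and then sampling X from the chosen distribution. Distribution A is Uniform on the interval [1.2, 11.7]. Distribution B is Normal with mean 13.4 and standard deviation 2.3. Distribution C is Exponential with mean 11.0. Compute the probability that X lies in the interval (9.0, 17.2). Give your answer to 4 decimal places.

Conditional on each component, P(9.0 < X < 17.2): A: 0.257143; B: 0.922879; C: 0.23186.
By total probability, P(9.0 < X < 17.2) = 0.333333·0.257143 + 0.25·0.922879 + 0.416667·0.23186 = 0.413042.

0.4130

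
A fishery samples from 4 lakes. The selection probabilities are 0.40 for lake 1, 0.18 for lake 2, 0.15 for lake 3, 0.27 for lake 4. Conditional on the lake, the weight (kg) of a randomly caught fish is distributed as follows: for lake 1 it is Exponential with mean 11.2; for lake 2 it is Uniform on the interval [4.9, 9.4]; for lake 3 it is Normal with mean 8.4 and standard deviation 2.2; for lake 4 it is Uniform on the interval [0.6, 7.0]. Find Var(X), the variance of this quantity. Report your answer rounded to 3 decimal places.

61.137

Per component, 1: μ=11.2, E[X²]=250.88; 2: μ=7.15, E[X²]=52.81; 3: μ=8.4, E[X²]=75.4; 4: μ=3.8, E[X²]=17.8533.
E[X] = 0.4·11.2 + 0.18·7.15 + 0.15·8.4 + 0.27·3.8 = 8.053.
E[X²] = 0.4·250.88 + 0.18·52.81 + 0.15·75.4 + 0.27·17.8533 = 125.988.
Var(X) = E[X²] − (E[X])² = 125.988 − 64.8508 = 61.1374.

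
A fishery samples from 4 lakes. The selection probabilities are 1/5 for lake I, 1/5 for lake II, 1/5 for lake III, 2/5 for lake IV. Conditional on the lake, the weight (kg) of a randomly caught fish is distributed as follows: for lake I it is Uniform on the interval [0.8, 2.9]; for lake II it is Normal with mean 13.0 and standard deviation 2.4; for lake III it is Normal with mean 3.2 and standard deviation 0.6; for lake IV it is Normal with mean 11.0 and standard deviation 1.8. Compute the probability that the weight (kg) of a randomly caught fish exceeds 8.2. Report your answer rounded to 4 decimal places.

0.5715

Conditional on each lake, P(X > 8.2): I: 0; II: 0.97725; III: 0; IV: 0.940093.
By total probability, P(X > 8.2) = 0.2·0 + 0.2·0.97725 + 0.2·0 + 0.4·0.940093 = 0.571487.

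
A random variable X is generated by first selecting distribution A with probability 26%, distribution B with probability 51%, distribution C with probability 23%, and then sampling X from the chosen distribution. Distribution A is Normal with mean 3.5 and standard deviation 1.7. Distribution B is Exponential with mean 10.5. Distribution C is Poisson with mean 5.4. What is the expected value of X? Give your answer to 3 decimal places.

Component means — A: 3.5; B: 10.5; C: 5.4.
E[X] = 0.26·3.5 + 0.51·10.5 + 0.23·5.4 = 7.507.

7.507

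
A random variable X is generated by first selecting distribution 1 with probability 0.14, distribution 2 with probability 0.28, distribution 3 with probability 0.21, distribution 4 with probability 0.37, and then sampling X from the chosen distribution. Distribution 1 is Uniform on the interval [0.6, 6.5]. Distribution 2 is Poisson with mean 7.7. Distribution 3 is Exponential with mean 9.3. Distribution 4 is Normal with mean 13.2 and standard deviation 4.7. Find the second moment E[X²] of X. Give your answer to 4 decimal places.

For each component E[X²] = Var + (mean)², giving 1: 15.5033; 2: 66.99; 3: 172.98; 4: 196.33.
Overall E[X²] = 0.14·15.5033 + 0.28·66.99 + 0.21·172.98 + 0.37·196.33 = 129.896.

129.8956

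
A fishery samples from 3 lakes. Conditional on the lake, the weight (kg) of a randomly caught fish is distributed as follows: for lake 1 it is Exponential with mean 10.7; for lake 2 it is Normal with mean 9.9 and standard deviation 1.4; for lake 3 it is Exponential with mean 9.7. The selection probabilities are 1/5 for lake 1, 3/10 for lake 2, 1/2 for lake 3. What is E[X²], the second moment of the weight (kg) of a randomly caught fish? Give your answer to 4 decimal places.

For each component E[X²] = Var + (mean)², giving 1: 228.98; 2: 99.97; 3: 188.18.
Overall E[X²] = 0.2·228.98 + 0.3·99.97 + 0.5·188.18 = 169.877.

169.8770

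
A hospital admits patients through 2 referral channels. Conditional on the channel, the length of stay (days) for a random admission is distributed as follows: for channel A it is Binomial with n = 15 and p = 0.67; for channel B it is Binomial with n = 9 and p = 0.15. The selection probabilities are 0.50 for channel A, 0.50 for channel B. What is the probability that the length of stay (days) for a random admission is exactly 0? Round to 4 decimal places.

0.1158

Conditional on each channel, P(X = 0): A: 5.99389e-08; B: 0.231617.
By total probability, P(X = 0) = 0.5·5.99389e-08 + 0.5·0.231617 = 0.115809.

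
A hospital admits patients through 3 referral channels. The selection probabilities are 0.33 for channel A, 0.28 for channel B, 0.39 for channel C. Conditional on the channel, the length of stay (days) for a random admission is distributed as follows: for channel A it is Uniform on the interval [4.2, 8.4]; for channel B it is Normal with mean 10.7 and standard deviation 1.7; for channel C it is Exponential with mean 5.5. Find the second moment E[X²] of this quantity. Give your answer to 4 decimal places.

For each component E[X²] = Var + (mean)², giving A: 41.16; B: 117.38; C: 60.5.
Overall E[X²] = 0.33·41.16 + 0.28·117.38 + 0.39·60.5 = 70.0442.

70.0442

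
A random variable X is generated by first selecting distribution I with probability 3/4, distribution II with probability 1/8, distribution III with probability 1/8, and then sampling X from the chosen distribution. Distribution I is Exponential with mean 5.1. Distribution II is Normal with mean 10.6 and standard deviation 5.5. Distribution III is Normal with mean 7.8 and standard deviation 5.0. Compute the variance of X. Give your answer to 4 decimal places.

Per component, I: μ=5.1, E[X²]=52.02; II: μ=10.6, E[X²]=142.61; III: μ=7.8, E[X²]=85.84.
E[X] = 0.75·5.1 + 0.125·10.6 + 0.125·7.8 = 6.125.
E[X²] = 0.75·52.02 + 0.125·142.61 + 0.125·85.84 = 67.5713.
Var(X) = E[X²] − (E[X])² = 67.5713 − 37.5156 = 30.0556.

30.0556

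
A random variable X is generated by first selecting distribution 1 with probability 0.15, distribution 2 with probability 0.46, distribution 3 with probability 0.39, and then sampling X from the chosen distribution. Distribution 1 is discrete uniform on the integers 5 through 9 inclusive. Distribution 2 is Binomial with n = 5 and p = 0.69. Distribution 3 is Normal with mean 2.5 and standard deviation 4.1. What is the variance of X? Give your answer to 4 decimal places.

9.5640

Per component, 1: μ=7, E[X²]=51; 2: μ=3.45, E[X²]=12.972; 3: μ=2.5, E[X²]=23.06.
E[X] = 0.15·7 + 0.46·3.45 + 0.39·2.5 = 3.612.
E[X²] = 0.15·51 + 0.46·12.972 + 0.39·23.06 = 22.6105.
Var(X) = E[X²] − (E[X])² = 22.6105 − 13.0465 = 9.56398.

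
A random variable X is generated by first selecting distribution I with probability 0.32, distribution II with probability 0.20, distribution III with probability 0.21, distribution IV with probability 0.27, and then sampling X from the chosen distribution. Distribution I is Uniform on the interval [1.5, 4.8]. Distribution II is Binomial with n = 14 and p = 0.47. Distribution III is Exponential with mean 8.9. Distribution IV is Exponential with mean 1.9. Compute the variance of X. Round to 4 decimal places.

Per component, I: μ=3.15, E[X²]=10.83; II: μ=6.58, E[X²]=46.7838; III: μ=8.9, E[X²]=158.42; IV: μ=1.9, E[X²]=7.22.
E[X] = 0.32·3.15 + 0.2·6.58 + 0.21·8.9 + 0.27·1.9 = 4.706.
E[X²] = 0.32·10.83 + 0.2·46.7838 + 0.21·158.42 + 0.27·7.22 = 48.04.
Var(X) = E[X²] − (E[X])² = 48.04 − 22.1464 = 25.8935.

25.8935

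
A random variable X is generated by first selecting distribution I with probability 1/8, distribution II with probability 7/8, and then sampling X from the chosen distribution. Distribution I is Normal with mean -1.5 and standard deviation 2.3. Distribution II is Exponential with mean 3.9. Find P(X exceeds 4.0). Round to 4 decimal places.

Conditional on each component, P(X > 4.0): I: 0.00839431; II: 0.358567.
By total probability, P(X > 4.0) = 0.125·0.00839431 + 0.875·0.358567 = 0.314795.

0.3148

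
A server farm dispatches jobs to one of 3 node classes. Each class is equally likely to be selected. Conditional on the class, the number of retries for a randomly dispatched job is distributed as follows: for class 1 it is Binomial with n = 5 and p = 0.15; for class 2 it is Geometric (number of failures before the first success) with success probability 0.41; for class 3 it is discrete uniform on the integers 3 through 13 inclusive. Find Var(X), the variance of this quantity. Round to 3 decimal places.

Per component, 1: μ=0.75, E[X²]=1.2; 2: μ=1.43902, E[X²]=5.58061; 3: μ=8, E[X²]=74.
E[X] = 0.333333·0.75 + 0.333333·1.43902 + 0.333333·8 = 3.39634.
E[X²] = 0.333333·1.2 + 0.333333·5.58061 + 0.333333·74 = 26.9269.
Var(X) = E[X²] − (E[X])² = 26.9269 − 11.5351 = 15.3917.

15.392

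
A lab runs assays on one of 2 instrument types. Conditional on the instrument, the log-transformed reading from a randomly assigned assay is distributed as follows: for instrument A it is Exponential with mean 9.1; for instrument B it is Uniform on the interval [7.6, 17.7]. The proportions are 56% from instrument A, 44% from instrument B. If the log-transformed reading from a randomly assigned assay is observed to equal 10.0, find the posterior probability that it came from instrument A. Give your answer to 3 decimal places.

Likelihoods f(10.0 | ·): A: 0.0366195; B: 0.0990099.
Posterior ∝ prior × likelihood. Numerator for A: 0.56·0.0366195 = 0.0205069.
Normalizing constant: 0.56·0.0366195 + 0.44·0.0990099 = 0.0640713.
P(A | observation) = 0.0205069 / 0.0640713 = 0.320064.

0.320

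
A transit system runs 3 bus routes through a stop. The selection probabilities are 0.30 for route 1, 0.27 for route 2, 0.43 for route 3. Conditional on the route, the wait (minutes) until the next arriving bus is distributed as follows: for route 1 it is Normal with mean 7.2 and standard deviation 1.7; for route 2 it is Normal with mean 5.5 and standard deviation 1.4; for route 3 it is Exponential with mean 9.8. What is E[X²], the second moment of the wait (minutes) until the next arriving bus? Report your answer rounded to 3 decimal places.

107.710

For each component E[X²] = Var + (mean)², giving 1: 54.73; 2: 32.21; 3: 192.08.
Overall E[X²] = 0.3·54.73 + 0.27·32.21 + 0.43·192.08 = 107.71.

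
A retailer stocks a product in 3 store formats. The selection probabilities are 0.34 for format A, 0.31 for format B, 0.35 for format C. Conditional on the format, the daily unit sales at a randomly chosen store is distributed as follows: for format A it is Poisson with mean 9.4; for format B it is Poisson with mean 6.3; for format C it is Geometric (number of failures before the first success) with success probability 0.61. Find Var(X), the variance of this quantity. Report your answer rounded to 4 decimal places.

19.1385

Per component, A: μ=9.4, E[X²]=97.76; B: μ=6.3, E[X²]=45.99; C: μ=0.639344, E[X²]=1.45687.
E[X] = 0.34·9.4 + 0.31·6.3 + 0.35·0.639344 = 5.37277.
E[X²] = 0.34·97.76 + 0.31·45.99 + 0.35·1.45687 = 48.0052.
Var(X) = E[X²] − (E[X])² = 48.0052 − 28.8667 = 19.1385.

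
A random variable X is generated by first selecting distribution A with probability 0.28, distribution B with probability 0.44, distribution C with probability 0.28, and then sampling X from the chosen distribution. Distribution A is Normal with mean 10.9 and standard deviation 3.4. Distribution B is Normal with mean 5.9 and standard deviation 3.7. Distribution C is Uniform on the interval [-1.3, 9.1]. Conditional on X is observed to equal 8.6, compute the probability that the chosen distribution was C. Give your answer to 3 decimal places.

Likelihoods f(8.6 | ·): A: 0.0933387; B: 0.0826183; C: 0.0961538.
Posterior ∝ prior × likelihood. Numerator for C: 0.28·0.0961538 = 0.0269231.
Normalizing constant: 0.28·0.0933387 + 0.44·0.0826183 + 0.28·0.0961538 = 0.08941.
P(C | observation) = 0.0269231 / 0.08941 = 0.301119.

0.301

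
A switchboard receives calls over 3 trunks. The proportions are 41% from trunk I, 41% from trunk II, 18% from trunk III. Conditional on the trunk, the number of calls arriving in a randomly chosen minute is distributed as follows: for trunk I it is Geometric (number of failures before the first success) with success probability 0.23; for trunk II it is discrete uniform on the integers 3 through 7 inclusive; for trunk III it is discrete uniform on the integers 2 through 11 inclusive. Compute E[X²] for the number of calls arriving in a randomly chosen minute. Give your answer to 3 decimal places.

For each component E[X²] = Var + (mean)², giving I: 25.7637; II: 27; III: 50.5.
Overall E[X²] = 0.41·25.7637 + 0.41·27 + 0.18·50.5 = 30.7231.

30.723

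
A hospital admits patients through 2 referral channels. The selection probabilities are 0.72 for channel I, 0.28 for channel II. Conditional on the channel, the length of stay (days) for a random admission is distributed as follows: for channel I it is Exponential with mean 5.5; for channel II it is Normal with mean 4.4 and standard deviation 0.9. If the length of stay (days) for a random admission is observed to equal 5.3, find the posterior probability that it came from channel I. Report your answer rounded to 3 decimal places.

0.399

Likelihoods f(5.3 | ·): I: 0.0693642; II: 0.268856.
Posterior ∝ prior × likelihood. Numerator for I: 0.72·0.0693642 = 0.0499422.
Normalizing constant: 0.72·0.0693642 + 0.28·0.268856 = 0.125222.
P(I | observation) = 0.0499422 / 0.125222 = 0.398829.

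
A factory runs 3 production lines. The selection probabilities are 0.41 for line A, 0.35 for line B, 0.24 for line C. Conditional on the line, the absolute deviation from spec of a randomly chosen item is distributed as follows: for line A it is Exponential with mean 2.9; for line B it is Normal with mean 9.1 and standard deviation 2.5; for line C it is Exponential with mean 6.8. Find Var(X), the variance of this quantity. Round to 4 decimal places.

Per component, A: μ=2.9, E[X²]=16.82; B: μ=9.1, E[X²]=89.06; C: μ=6.8, E[X²]=92.48.
E[X] = 0.41·2.9 + 0.35·9.1 + 0.24·6.8 = 6.006.
E[X²] = 0.41·16.82 + 0.35·89.06 + 0.24·92.48 = 60.2624.
Var(X) = E[X²] − (E[X])² = 60.2624 − 36.072 = 24.1904.

24.1904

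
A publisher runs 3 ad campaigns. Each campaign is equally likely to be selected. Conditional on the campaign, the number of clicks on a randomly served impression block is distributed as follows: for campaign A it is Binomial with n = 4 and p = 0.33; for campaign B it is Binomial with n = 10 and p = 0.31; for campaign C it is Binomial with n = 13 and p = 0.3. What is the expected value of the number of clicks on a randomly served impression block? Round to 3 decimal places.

2.773

Component means — A: 1.32; B: 3.1; C: 3.9.
E[X] = 0.333333·1.32 + 0.333333·3.1 + 0.333333·3.9 = 2.77333.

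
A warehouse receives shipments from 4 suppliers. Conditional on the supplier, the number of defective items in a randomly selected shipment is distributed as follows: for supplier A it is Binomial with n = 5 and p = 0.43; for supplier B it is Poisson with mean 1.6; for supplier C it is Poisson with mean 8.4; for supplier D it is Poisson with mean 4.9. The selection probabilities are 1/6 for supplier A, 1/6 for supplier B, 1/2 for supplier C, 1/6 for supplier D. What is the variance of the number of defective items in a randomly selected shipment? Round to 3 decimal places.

Per component, A: μ=2.15, E[X²]=5.848; B: μ=1.6, E[X²]=4.16; C: μ=8.4, E[X²]=78.96; D: μ=4.9, E[X²]=28.91.
E[X] = 0.166667·2.15 + 0.166667·1.6 + 0.5·8.4 + 0.166667·4.9 = 5.64167.
E[X²] = 0.166667·5.848 + 0.166667·4.16 + 0.5·78.96 + 0.166667·28.91 = 45.9663.
Var(X) = E[X²] − (E[X])² = 45.9663 − 31.8284 = 14.1379.

14.138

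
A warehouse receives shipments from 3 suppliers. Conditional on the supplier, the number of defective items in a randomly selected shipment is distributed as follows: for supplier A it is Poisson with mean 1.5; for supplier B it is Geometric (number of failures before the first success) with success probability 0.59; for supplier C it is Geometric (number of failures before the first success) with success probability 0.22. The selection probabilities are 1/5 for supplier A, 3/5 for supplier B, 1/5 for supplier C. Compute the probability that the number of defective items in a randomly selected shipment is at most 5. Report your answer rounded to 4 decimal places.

0.9512

Conditional on each supplier, P(X ≤ 5): A: 0.995544; B: 0.99525; C: 0.7748.
By total probability, P(X ≤ 5) = 0.2·0.995544 + 0.6·0.99525 + 0.2·0.7748 = 0.951219.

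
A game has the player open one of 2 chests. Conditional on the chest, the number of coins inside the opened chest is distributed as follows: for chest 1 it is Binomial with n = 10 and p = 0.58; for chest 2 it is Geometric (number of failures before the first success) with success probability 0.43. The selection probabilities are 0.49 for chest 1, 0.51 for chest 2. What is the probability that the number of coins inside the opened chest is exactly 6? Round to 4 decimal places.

Conditional on each chest, P(X = 6): 1: 0.248762; 2: 0.0147475.
By total probability, P(X = 6) = 0.49·0.248762 + 0.51·0.0147475 = 0.129415.

0.1294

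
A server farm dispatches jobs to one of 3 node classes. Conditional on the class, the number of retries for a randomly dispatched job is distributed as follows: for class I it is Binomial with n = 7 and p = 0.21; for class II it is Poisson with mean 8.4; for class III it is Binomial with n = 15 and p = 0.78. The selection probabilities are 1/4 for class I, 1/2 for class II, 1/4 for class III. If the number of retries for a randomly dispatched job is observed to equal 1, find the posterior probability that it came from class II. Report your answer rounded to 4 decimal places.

0.0105

Likelihoods P(X=1 | ·): I: 0.357339; II: 0.00188889; III: 7.27953e-09.
Posterior ∝ prior × likelihood. Numerator for II: 0.5·0.00188889 = 0.000944443.
Normalizing constant: 0.25·0.357339 + 0.5·0.00188889 + 0.25·7.27953e-09 = 0.0902791.
P(II | observation) = 0.000944443 / 0.0902791 = 0.0104614.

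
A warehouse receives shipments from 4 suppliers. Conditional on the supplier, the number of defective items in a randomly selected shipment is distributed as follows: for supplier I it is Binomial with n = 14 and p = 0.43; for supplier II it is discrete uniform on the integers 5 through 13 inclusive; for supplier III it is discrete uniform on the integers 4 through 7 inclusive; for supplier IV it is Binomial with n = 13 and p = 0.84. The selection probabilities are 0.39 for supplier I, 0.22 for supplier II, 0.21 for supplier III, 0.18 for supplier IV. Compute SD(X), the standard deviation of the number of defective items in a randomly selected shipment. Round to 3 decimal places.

Per component, I: μ=6.02, E[X²]=39.6718; II: μ=9, E[X²]=87.6667; III: μ=5.5, E[X²]=31.5; IV: μ=10.92, E[X²]=120.994.
E[X] = 0.39·6.02 + 0.22·9 + 0.21·5.5 + 0.18·10.92 = 7.4484.
E[X²] = 0.39·39.6718 + 0.22·87.6667 + 0.21·31.5 + 0.18·120.994 = 63.1525.
Var(X) = E[X²] − (E[X])² = 63.1525 − 55.4787 = 7.67385.
SD(X) = √7.67385 = 2.77017.

2.770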